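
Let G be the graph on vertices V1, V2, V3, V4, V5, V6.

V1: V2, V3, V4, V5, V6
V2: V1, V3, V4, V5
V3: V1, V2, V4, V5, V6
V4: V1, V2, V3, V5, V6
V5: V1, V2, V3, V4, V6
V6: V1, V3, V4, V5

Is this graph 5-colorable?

The chromatic number is 5. V1, V2, V3, V4, V5 form a clique, so at least 5 colors are needed.
5 colors suffice: color 1 → {V5}; color 2 → {V1}; color 3 → {V4}; color 4 → {V3}; color 5 → {V2, V6}.
That is already a proper 5-coloring.

Yes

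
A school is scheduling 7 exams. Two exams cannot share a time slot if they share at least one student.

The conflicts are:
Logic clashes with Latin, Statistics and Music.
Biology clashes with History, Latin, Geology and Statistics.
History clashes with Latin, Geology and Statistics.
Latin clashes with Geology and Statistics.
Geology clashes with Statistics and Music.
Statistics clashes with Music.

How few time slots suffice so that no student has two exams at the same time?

5

Biology, History, Latin, Geology, Statistics pairwise conflict, so at least 5 time slots are needed.
5 time slots suffice: Logic=3, Biology=4, History=5, Latin=2, Geology=3, Statistics=1, Music=2. Every pair that conflicts lands in different time slots.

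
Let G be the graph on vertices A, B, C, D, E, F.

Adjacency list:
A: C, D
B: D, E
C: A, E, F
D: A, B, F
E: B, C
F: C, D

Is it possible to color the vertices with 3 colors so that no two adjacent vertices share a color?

The chromatic number is 3. The cycle D-B-E-C-F-D has odd length 5, so it cannot be 2-colored; at least 3 colors are needed.
3 colors suffice: color 1 → {C, D}; color 2 → {A, E, F}; color 3 → {B}.
That is already a proper 3-coloring.

Yes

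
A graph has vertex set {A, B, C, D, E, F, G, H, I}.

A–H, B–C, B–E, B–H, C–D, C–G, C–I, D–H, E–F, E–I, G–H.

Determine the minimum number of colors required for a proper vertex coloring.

2

G and H are adjacent, so at least 2 colors are needed.
A valid assignment using 2 colors: A=2, B=2, C=1, D=2, E=1, F=2, G=2, H=1, I=2. Every edge joins two different colors.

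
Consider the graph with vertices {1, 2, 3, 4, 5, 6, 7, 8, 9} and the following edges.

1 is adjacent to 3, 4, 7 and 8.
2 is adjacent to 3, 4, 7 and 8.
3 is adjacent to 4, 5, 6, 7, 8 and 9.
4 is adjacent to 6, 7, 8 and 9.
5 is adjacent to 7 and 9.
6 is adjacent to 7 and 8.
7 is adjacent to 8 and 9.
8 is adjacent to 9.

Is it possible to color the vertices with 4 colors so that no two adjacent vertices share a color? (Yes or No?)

No

1, 3, 4, 7, 8 form a clique, so at least 5 colors are needed.
So 4 colors are not enough.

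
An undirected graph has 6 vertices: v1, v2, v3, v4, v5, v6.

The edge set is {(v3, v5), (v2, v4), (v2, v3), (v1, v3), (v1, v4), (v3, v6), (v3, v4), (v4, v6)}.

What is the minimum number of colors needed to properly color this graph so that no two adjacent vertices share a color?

3

v3, v4, v6 are pairwise adjacent, so at least 3 colors are needed.
3 colors suffice: v1=G, v2=G, v3=R, v4=B, v5=B, v6=G. No two adjacent vertices share a color.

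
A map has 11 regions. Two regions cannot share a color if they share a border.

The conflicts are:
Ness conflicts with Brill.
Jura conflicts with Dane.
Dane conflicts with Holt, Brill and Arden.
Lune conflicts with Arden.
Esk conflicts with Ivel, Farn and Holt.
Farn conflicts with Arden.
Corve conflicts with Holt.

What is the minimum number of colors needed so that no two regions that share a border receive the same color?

The cycle Holt-Dane-Arden-Farn-Esk-Holt has odd length 5, so it cannot be 2-colored; at least 3 colors are needed.
3 colors suffice: color 1 → {Ness, Dane, Lune, Esk, Corve}; color 2 → {Jura, Ivel, Holt, Brill, Arden}; color 3 → {Farn}. Every pair that conflicts lands in different colors.

3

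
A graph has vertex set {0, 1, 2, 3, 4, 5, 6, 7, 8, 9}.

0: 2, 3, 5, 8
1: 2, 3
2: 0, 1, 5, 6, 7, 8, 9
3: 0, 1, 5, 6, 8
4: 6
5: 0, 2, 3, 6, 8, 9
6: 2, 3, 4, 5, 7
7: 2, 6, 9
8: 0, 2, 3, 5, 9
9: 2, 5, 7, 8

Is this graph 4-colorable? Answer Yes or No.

The chromatic number is 4. 2, 5, 8, 9 form a clique, so at least 4 colors are needed.
4 colors suffice: 0=d, 1=b, 2=a, 3=a, 4=a, 5=b, 6=c, 7=b, 8=c, 9=d.
That is already a proper 4-coloring.

Yes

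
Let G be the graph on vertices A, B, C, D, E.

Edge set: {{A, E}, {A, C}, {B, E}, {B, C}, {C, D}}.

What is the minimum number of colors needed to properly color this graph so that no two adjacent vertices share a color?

2

A and E are adjacent, so at least 2 colors are needed.
2 colors suffice: color 1 → {C, E}; color 2 → {A, B, D}. Every edge joins two different colors.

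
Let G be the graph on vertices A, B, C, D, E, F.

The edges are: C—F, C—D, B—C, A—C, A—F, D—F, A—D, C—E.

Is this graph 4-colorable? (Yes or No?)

Yes

The chromatic number is 4. A, C, D, F are pairwise adjacent (a clique of size 4), so at least 4 colors are needed.
4 colors suffice: color 1 → {C}; color 2 → {B, D, E}; color 3 → {A}; color 4 → {F}.
That is already a proper 4-coloring.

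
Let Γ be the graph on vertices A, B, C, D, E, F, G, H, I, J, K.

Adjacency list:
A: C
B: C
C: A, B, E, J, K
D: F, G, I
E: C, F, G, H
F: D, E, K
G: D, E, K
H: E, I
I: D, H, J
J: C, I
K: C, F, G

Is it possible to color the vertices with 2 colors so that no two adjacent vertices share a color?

The cycle H-E-G-D-I-H has odd length 5, so it cannot be 2-colored; at least 3 colors are needed.
So 2 colors are not enough.

No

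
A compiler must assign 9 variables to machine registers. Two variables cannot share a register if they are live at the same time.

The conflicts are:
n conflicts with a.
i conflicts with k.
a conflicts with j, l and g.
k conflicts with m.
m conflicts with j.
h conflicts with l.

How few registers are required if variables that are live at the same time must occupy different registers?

2

a and l conflict, so at least 2 registers are needed.
A valid assignment using 2 registers: n=2, i=1, a=1, k=2, m=1, j=2, h=1, l=2, g=2. No two conflicting variables share a register.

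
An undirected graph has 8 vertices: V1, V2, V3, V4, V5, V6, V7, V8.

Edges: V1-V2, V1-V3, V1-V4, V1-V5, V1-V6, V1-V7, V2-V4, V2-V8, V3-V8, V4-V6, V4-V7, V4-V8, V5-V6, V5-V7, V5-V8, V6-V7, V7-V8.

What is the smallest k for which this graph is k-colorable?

V1, V5, V6, V7 are mutually adjacent (a clique of size 4), so at least 4 colors are needed.
A valid assignment using 4 colors: V1=red, V2=blue, V3=blue, V4=green, V5=green, V6=yellow, V7=blue, V8=red. Every edge joins two different colors.

4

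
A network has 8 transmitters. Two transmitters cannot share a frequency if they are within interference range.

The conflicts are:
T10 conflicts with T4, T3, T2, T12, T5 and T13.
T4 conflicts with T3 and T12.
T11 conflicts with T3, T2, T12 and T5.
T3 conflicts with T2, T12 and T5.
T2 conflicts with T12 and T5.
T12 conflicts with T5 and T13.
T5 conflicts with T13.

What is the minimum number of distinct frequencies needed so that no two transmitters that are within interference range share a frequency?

5

T11, T3, T2, T12, T5 all conflict with each other, so at least 5 frequencies are needed.
A valid assignment using 5 frequencies: T10=3, T4=4, T11=3, T3=2, T2=5, T12=1, T5=4, T13=2. No two conflicting transmitters share a frequency.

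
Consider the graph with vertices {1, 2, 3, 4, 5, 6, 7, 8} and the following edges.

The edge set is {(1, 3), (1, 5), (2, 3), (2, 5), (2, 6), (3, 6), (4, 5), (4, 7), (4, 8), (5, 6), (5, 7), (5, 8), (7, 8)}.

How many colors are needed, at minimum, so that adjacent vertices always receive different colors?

4

4, 5, 7, 8 are pairwise adjacent (a clique of size 4), so at least 4 colors are needed.
4 colors suffice: color a → {3, 5}; color b → {1, 2, 4}; color c → {6, 8}; color d → {7}. No two adjacent vertices share a color.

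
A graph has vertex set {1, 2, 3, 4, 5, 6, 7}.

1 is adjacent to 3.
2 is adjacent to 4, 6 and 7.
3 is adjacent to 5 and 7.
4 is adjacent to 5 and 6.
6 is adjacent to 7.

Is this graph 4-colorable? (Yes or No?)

Yes

The chromatic number is 3. 2, 4, 6 are pairwise adjacent, so at least 3 colors are needed.
3 colors suffice: color red → {3, 6}; color blue → {1, 4, 7}; color green → {2, 5}.
Since 4 ≥ 3, a proper 4-coloring certainly exists.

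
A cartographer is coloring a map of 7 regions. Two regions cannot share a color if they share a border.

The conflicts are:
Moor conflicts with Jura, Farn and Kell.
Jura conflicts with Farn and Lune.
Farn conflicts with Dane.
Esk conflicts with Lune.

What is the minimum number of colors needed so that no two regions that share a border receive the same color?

3

Moor, Jura, Farn pairwise conflict, so at least 3 colors are needed.
A valid assignment using 3 colors: Moor=2, Jura=1, Farn=3, Esk=1, Dane=1, Kell=1, Lune=2. No two conflicting regions share a color.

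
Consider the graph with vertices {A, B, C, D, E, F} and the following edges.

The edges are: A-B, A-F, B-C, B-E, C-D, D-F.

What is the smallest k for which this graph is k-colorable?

3

The cycle F-A-B-C-D-F has odd length 5, so it cannot be 2-colored; at least 3 colors are needed.
3 colors suffice: color 1 → {B, F}; color 2 → {A, D, E}; color 3 → {C}. No two adjacent vertices share a color.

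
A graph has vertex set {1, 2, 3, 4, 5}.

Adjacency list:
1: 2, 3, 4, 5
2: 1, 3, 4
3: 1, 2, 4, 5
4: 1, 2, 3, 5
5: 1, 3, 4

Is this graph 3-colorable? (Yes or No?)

1, 2, 3, 4 are pairwise adjacent (a clique of size 4), so at least 4 colors are needed.
So 3 colors are not enough.

No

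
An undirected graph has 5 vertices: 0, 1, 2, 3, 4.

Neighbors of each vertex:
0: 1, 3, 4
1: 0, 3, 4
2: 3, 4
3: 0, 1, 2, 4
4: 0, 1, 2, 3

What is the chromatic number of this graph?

0, 1, 3, 4 are mutually adjacent (a clique of size 4), so at least 4 colors are needed.
4 colors suffice: color a → {4}; color b → {3}; color c → {1, 2}; color d → {0}. Each edge has distinct colors on its endpoints.

4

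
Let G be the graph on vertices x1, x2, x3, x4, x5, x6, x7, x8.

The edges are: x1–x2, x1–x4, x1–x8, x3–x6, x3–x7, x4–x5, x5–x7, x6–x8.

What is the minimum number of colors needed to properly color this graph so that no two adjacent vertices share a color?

The cycle x4-x1-x8-x6-x3-x7-x5-x4 has odd length 7, so it cannot be 2-colored; at least 3 colors are needed.
3 colors suffice: color 1 → {x1, x6, x7}; color 2 → {x2, x3, x5, x8}; color 3 → {x4}. Each edge has distinct colors on its endpoints.

3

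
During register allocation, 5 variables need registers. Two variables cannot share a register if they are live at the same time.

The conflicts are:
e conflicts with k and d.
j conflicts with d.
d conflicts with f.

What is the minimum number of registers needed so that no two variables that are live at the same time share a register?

2

j and d conflict, so at least 2 registers are needed.
2 registers suffice: register 1 → {k, d}; register 2 → {e, j, f}. Each listed conflict is separated.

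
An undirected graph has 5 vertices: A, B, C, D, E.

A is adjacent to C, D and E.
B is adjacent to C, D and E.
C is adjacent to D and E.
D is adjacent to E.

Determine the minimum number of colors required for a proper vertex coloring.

B, C, D, E are pairwise adjacent (a clique of size 4), so at least 4 colors are needed.
A valid assignment using 4 colors: A=4, B=4, C=1, D=2, E=3. Each edge has distinct colors on its endpoints.

4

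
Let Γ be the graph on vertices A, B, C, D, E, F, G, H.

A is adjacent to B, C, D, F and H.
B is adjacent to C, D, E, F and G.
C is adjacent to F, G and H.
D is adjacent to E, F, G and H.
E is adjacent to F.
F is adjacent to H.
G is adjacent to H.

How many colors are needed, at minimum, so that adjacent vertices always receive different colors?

4

A, D, F, H form a clique, so at least 4 colors are needed.
A valid assignment using 4 colors: A=4, B=1, C=3, D=3, E=4, F=2, G=2, H=1. No two adjacent vertices share a color.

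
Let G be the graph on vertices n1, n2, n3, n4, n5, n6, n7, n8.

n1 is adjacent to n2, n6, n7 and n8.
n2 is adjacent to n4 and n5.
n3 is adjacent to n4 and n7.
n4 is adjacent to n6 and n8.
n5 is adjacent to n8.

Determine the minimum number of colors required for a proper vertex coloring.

3

The cycle n7-n1-n6-n4-n3-n7 has odd length 5, so it cannot be 2-colored; at least 3 colors are needed.
3 colors suffice: color red → {n1, n4, n5}; color blue → {n2, n3, n6, n8}; color green → {n7}. No two adjacent vertices share a color.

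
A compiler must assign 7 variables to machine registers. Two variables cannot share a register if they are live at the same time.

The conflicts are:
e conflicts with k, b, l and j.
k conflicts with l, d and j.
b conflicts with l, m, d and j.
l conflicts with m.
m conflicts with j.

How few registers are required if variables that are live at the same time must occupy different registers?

3

e, k, j are mutually in conflict, so at least 3 registers are needed.
3 registers suffice: e=2, k=1, b=1, l=3, m=2, d=2, j=3. No two conflicting variables share a register.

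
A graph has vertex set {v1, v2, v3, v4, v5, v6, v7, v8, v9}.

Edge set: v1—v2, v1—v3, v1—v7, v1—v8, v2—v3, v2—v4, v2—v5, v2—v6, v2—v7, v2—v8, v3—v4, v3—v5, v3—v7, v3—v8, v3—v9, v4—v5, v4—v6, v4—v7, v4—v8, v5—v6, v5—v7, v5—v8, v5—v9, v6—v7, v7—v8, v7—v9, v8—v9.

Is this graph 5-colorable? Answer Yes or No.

v2, v3, v4, v5, v7, v8 are mutually adjacent (a clique of size 6), so at least 6 colors are needed.
So 5 colors are not enough.

No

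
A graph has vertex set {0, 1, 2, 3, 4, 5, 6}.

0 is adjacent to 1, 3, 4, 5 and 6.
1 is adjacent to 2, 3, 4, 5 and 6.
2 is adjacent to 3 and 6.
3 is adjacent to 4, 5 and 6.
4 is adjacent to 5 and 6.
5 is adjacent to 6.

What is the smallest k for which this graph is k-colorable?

0, 1, 3, 4, 5, 6 are mutually adjacent (a clique of size 6), so at least 6 colors are needed.
A valid assignment using 6 colors: 0=f, 1=a, 2=d, 3=b, 4=e, 5=d, 6=c. Every edge joins two different colors.

6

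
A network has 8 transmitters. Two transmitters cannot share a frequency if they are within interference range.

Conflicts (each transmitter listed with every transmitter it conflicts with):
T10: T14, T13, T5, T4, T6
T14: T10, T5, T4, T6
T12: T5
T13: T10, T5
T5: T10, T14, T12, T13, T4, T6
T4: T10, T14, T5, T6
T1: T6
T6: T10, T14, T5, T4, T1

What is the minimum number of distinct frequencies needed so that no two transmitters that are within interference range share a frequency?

T10, T14, T5, T4, T6 are mutually in conflict, so at least 5 frequencies are needed.
5 frequencies suffice: frequency 1 → {T5, T1}; frequency 2 → {T10, T12}; frequency 3 → {T13, T6}; frequency 4 → {T4}; frequency 5 → {T14}. No two conflicting transmitters share a frequency.

5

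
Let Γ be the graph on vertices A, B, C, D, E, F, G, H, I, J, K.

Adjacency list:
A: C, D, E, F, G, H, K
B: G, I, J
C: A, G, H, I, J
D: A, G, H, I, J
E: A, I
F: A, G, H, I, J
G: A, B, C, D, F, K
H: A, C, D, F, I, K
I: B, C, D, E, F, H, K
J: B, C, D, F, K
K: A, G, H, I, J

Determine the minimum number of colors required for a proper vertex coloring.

H, I, K form a triangle, so at least 3 colors are needed.
One proper 3-coloring: A=1, B=3, C=3, D=3, E=2, F=3, G=2, H=2, I=1, J=1, K=3. No two adjacent vertices share a color.

3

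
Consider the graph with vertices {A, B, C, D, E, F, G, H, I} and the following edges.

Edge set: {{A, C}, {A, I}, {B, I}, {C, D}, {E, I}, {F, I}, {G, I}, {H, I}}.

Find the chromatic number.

2

C and D are adjacent, so at least 2 colors are needed.
One proper 2-coloring: A=2, B=2, C=1, D=2, E=2, F=2, G=2, H=2, I=1. Every edge joins two different colors.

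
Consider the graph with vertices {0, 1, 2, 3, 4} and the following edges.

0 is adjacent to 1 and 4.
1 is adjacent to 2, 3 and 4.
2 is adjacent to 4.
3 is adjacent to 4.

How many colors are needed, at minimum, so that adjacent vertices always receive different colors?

3

1, 2, 4 are pairwise adjacent, so at least 3 colors are needed.
3 colors suffice: color red → {1}; color blue → {4}; color green → {0, 2, 3}. No two adjacent vertices share a color.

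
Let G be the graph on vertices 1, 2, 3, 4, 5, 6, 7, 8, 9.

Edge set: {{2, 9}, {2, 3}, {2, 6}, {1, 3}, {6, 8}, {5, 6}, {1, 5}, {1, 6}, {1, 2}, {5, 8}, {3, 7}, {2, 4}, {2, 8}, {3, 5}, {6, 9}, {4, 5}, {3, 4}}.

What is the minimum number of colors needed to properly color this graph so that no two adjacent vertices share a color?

2, 6, 8 are mutually adjacent, so at least 3 colors are needed.
3 colors suffice: color a → {2, 5, 7}; color b → {3, 6}; color c → {1, 4, 8, 9}. No two adjacent vertices share a color.

3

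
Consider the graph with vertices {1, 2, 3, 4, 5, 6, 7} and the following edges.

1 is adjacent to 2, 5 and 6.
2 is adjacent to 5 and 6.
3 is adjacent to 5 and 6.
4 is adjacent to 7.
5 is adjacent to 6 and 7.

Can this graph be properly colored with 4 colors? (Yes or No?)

The chromatic number is 4. 1, 2, 5, 6 form a clique, so at least 4 colors are needed.
One proper 4-coloring: 1=yellow, 2=green, 3=green, 4=red, 5=red, 6=blue, 7=blue.
That is already a proper 4-coloring.

Yes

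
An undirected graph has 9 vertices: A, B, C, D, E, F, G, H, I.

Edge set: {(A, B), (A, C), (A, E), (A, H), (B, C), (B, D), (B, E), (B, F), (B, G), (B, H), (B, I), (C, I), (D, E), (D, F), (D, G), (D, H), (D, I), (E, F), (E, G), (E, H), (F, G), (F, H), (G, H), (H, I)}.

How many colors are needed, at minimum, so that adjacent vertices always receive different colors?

6

B, D, E, F, G, H are mutually adjacent (a clique of size 6), so at least 6 colors are needed.
6 colors suffice: color 1 → {B}; color 2 → {C, H}; color 3 → {E, I}; color 4 → {A, D}; color 5 → {F}; color 6 → {G}. Every edge joins two different colors.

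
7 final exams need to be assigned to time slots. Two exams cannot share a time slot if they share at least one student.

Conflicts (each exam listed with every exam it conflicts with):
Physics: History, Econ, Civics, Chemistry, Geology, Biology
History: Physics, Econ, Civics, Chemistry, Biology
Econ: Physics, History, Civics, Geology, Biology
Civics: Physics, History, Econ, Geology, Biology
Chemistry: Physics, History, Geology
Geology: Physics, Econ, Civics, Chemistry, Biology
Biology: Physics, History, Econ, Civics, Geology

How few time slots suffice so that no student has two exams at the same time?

Physics, History, Econ, Civics, Biology pairwise conflict, so at least 5 time slots are needed.
Using 5 time slots: Physics=1, History=5, Econ=4, Civics=3, Chemistry=2, Geology=5, Biology=2. Every pair that conflicts lands in different time slots.

5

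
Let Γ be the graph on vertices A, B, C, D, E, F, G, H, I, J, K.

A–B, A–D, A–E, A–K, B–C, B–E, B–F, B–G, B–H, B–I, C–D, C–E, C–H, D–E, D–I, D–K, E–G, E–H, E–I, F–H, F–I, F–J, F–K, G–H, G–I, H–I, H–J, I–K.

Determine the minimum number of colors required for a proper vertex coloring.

5

B, E, G, H, I form a clique, so at least 5 colors are needed.
5 colors suffice: color 1 → {E, F}; color 2 → {D, H}; color 3 → {B, J, K}; color 4 → {A, C, I}; color 5 → {G}. Each edge has distinct colors on its endpoints.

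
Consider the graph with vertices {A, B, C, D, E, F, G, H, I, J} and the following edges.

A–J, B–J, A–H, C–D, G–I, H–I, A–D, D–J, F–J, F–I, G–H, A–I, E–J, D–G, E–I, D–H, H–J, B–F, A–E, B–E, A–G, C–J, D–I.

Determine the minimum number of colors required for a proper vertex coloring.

5

A, D, G, H, I are mutually adjacent (a clique of size 5), so at least 5 colors are needed.
A valid assignment using 5 colors: A=blue, B=blue, C=blue, D=green, E=green, F=green, G=purple, H=yellow, I=red, J=red. Each edge has distinct colors on its endpoints.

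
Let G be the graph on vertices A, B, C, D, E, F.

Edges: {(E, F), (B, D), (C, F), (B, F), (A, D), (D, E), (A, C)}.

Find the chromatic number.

The cycle A-D-B-F-C-A has odd length 5, so it cannot be 2-colored; at least 3 colors are needed.
3 colors suffice: A=green, B=blue, C=blue, D=red, E=blue, F=red. Each edge has distinct colors on its endpoints.

3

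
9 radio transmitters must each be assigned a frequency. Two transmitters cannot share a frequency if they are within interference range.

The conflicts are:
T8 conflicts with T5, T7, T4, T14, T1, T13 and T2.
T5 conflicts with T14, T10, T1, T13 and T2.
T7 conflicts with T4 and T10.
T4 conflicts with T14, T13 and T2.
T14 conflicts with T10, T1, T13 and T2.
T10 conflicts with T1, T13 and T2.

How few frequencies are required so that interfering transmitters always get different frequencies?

T8, T5, T14, T1 all conflict with each other, so at least 4 frequencies are needed.
4 frequencies suffice: T8=2, T5=3, T7=1, T4=3, T14=1, T10=2, T1=4, T13=4, T2=4. No two conflicting transmitters share a frequency.

4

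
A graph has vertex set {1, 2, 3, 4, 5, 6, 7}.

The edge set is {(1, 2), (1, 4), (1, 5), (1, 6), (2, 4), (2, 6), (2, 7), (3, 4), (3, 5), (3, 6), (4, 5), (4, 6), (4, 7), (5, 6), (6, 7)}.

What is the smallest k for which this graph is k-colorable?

4

3, 4, 5, 6 are mutually adjacent (a clique of size 4), so at least 4 colors are needed.
4 colors suffice: color red → {4}; color blue → {6}; color green → {2, 5}; color yellow → {1, 3, 7}. Every edge joins two different colors.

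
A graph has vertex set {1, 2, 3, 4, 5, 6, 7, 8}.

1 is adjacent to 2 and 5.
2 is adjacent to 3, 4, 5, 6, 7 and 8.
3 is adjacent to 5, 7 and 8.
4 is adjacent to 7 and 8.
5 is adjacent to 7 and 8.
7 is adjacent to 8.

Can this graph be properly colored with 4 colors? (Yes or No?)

2, 3, 5, 7, 8 are mutually adjacent (a clique of size 5), so at least 5 colors are needed.
So 4 colors are not enough.

No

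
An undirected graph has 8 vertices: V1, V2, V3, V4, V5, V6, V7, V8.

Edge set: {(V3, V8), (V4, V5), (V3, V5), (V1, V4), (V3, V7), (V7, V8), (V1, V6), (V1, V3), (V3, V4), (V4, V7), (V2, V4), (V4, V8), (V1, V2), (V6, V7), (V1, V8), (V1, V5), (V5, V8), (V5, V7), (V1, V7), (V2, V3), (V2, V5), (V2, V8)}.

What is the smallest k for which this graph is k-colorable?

6

V1, V2, V3, V4, V5, V8 form a clique, so at least 6 colors are needed.
6 colors suffice: color 1 → {V1}; color 2 → {V6, V8}; color 3 → {V5}; color 4 → {V4}; color 5 → {V2, V7}; color 6 → {V3}. Every edge joins two different colors.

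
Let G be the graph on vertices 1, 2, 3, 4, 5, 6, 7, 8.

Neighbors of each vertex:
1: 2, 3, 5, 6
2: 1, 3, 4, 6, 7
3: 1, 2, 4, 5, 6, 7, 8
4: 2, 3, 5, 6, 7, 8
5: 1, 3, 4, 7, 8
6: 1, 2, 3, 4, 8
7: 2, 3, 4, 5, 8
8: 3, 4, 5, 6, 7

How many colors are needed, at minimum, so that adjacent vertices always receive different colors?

3, 4, 5, 7, 8 form a clique, so at least 5 colors are needed.
5 colors suffice: 1=blue, 2=yellow, 3=red, 4=blue, 5=green, 6=green, 7=purple, 8=yellow. Every edge joins two different colors.

5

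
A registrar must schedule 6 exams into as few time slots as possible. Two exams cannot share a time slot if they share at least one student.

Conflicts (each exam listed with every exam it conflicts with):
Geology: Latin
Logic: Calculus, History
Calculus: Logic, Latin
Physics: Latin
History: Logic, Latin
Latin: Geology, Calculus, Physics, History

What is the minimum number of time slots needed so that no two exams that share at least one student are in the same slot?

2

History and Latin conflict, so at least 2 time slots are needed.
Using 2 time slots: Geology=2, Logic=1, Calculus=2, Physics=2, History=2, Latin=1. Every pair that conflicts lands in different time slots.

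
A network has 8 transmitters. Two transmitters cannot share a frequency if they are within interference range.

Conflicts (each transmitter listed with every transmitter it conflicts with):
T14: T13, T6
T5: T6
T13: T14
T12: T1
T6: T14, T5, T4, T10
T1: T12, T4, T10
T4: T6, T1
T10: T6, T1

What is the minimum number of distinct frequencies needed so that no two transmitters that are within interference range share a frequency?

2

T1 and T4 conflict, so at least 2 frequencies are needed.
2 frequencies suffice: frequency 1 → {T13, T6, T1}; frequency 2 → {T14, T5, T12, T4, T10}. Every pair that conflicts lands in different frequencies.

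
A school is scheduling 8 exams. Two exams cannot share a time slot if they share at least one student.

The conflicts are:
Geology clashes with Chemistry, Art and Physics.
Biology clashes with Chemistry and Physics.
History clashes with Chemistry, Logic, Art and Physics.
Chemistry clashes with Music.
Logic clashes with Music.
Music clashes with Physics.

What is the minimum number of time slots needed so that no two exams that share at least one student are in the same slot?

Biology and Physics conflict, so at least 2 time slots are needed.
2 time slots suffice: time slot 1 → {Chemistry, Logic, Art, Physics}; time slot 2 → {Geology, Biology, History, Music}. Every pair that conflicts lands in different time slots.

2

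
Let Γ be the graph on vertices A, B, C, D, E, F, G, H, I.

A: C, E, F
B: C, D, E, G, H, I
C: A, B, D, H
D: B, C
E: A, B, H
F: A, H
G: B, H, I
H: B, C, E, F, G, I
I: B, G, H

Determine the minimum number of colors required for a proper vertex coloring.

4

B, G, H, I are pairwise adjacent (a clique of size 4), so at least 4 colors are needed.
4 colors suffice: A=1, B=2, C=3, D=1, E=3, F=2, G=4, H=1, I=3. No two adjacent vertices share a color.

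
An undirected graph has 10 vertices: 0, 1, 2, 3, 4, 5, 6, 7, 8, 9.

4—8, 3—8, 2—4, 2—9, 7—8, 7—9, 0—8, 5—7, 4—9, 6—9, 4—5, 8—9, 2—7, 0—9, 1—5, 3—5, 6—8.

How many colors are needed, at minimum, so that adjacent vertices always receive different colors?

4, 8, 9 form a triangle, so at least 3 colors are needed.
3 colors suffice: color a → {2, 5, 8}; color b → {1, 3, 9}; color c → {0, 4, 6, 7}. No two adjacent vertices share a color.

3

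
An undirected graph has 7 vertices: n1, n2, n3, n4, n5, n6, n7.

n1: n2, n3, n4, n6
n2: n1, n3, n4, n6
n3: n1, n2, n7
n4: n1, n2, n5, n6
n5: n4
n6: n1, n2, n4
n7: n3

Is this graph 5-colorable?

The chromatic number is 4. n1, n2, n4, n6 form a clique, so at least 4 colors are needed.
One proper 4-coloring: n1=green, n2=blue, n3=red, n4=red, n5=blue, n6=yellow, n7=blue.
Since 5 ≥ 4, a proper 5-coloring certainly exists.

Yes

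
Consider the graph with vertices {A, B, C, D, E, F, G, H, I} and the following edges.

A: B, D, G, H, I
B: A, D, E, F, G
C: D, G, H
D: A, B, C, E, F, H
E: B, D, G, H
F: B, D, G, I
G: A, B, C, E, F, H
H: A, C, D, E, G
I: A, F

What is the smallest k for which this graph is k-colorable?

B, E, G are pairwise adjacent, so at least 3 colors are needed.
3 colors suffice: color red → {D, G, I}; color blue → {B, H}; color green → {A, C, E, F}. No two adjacent vertices share a color.

3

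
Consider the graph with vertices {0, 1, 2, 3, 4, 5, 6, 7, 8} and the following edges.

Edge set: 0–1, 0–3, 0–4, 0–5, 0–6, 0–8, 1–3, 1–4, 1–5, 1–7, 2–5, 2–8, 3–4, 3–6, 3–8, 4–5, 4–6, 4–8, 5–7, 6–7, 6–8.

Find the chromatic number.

0, 3, 4, 6, 8 are pairwise adjacent (a clique of size 5), so at least 5 colors are needed.
5 colors suffice: color red → {0, 2, 7}; color blue → {4}; color green → {1, 8}; color yellow → {3, 5}; color purple → {6}. No two adjacent vertices share a color.

5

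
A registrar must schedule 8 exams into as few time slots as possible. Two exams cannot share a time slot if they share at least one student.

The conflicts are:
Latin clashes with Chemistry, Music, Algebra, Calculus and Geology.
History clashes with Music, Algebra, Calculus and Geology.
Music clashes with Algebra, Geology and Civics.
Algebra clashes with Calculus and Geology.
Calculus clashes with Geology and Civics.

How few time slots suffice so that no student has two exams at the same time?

4

History, Algebra, Calculus, Geology are mutually in conflict, so at least 4 time slots are needed.
Using 4 time slots: Latin=2, Chemistry=1, History=2, Music=1, Algebra=4, Calculus=1, Geology=3, Civics=2. Each listed conflict is separated.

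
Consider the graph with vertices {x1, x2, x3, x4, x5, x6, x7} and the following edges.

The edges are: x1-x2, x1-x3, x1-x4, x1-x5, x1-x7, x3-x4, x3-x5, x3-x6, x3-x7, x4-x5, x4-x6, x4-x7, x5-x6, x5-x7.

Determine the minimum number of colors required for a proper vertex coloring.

x1, x3, x4, x5, x7 are pairwise adjacent (a clique of size 5), so at least 5 colors are needed.
One proper 5-coloring: x1=1, x2=2, x3=3, x4=2, x5=4, x6=1, x7=5. Every edge joins two different colors.

5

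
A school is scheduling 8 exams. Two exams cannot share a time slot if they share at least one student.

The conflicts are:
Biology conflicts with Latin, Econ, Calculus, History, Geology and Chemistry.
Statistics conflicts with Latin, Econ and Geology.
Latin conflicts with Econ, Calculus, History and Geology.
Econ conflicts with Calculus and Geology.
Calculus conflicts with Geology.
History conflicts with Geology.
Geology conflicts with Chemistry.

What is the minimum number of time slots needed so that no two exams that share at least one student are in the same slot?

5

Biology, Latin, Econ, Calculus, Geology all conflict with each other, so at least 5 time slots are needed.
5 time slots suffice: time slot 1 → {Geology}; time slot 2 → {Latin, Chemistry}; time slot 3 → {Biology, Statistics}; time slot 4 → {Econ, History}; time slot 5 → {Calculus}. Every pair that conflicts lands in different time slots.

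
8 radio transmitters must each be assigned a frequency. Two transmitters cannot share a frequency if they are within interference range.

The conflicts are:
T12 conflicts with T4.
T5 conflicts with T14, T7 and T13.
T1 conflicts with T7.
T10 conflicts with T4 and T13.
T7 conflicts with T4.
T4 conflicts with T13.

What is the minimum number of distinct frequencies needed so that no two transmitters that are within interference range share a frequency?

T10, T4, T13 are mutually in conflict, so at least 3 frequencies are needed.
3 frequencies suffice: frequency 1 → {T5, T1, T4}; frequency 2 → {T12, T14, T7, T13}; frequency 3 → {T10}. No two conflicting transmitters share a frequency.

3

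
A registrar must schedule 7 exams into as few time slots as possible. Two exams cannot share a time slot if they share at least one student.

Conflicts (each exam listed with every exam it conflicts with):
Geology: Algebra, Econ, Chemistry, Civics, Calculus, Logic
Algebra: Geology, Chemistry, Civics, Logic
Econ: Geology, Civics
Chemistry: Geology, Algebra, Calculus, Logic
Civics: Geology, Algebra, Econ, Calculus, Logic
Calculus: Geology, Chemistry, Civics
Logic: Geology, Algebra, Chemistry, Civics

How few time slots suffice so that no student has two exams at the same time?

Geology, Algebra, Chemistry, Logic pairwise conflict, so at least 4 time slots are needed.
4 time slots suffice: time slot 1 → {Geology}; time slot 2 → {Chemistry, Civics}; time slot 3 → {Algebra, Econ, Calculus}; time slot 4 → {Logic}. Every pair that conflicts lands in different time slots.

4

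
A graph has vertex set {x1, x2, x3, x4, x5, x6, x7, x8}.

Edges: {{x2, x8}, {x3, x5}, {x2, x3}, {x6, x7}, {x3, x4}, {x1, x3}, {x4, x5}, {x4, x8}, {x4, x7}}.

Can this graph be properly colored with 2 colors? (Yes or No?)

No

x3, x4, x5 are mutually adjacent, so at least 3 colors are needed.
So 2 colors are not enough.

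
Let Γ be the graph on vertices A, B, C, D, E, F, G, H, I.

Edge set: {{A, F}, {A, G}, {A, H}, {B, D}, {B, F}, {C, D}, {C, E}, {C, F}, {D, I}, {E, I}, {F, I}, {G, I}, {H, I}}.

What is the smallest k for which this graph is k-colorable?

2

H and I are adjacent, so at least 2 colors are needed.
2 colors suffice: color 1 → {A, B, C, I}; color 2 → {D, E, F, G, H}. No two adjacent vertices share a color.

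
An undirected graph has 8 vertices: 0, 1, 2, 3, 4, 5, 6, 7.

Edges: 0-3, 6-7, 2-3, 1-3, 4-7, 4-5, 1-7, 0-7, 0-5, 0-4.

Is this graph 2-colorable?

0, 4, 5 are pairwise adjacent, so at least 3 colors are needed.
So 2 colors are not enough.

No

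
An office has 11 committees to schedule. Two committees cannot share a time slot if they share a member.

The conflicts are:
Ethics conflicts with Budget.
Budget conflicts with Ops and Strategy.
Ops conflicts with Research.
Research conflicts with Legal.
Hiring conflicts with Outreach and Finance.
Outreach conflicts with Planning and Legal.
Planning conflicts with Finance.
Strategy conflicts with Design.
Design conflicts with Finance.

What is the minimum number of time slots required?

The cycle Outreach-Legal-Research-Ops-Budget-Strategy-Design-Finance-Hiring-Outreach has odd length 9, so it cannot be 2-colored; at least 3 time slots are needed.
3 time slots suffice: time slot 1 → {Budget, Research, Outreach, Finance}; time slot 2 → {Ethics, Ops, Hiring, Planning, Legal, Strategy}; time slot 3 → {Design}. Each listed conflict is separated.

3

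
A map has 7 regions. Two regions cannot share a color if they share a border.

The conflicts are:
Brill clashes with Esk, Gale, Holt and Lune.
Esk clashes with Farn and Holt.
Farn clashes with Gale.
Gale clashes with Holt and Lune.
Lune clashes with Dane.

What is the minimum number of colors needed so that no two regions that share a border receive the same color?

3

Brill, Gale, Lune are mutually in conflict, so at least 3 colors are needed.
3 colors suffice: color 1 → {Brill, Farn, Dane}; color 2 → {Esk, Gale}; color 3 → {Holt, Lune}. No two conflicting regions share a color.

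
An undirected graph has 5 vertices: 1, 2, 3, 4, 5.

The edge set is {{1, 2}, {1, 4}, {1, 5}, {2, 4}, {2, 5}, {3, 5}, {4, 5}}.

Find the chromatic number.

1, 2, 4, 5 form a clique, so at least 4 colors are needed.
4 colors suffice: 1=b, 2=d, 3=b, 4=c, 5=a. Every edge joins two different colors.

4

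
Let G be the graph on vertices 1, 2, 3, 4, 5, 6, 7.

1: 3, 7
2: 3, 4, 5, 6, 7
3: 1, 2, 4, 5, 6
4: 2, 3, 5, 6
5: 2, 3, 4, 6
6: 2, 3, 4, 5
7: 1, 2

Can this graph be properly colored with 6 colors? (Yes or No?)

The chromatic number is 5. 2, 3, 4, 5, 6 are pairwise adjacent (a clique of size 5), so at least 5 colors are needed.
A valid assignment using 5 colors: 1=red, 2=red, 3=blue, 4=green, 5=yellow, 6=purple, 7=blue.
Since 6 ≥ 5, a proper 6-coloring certainly exists.

Yes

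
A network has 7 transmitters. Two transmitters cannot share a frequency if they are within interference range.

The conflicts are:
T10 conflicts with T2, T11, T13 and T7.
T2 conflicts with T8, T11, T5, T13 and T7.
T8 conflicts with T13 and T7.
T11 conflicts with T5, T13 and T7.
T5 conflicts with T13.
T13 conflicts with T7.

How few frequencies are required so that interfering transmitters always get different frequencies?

T10, T2, T11, T13, T7 pairwise conflict, so at least 5 frequencies are needed.
5 frequencies suffice: frequency 1 → {T13}; frequency 2 → {T2}; frequency 3 → {T5, T7}; frequency 4 → {T8, T11}; frequency 5 → {T10}. Each listed conflict is separated.

5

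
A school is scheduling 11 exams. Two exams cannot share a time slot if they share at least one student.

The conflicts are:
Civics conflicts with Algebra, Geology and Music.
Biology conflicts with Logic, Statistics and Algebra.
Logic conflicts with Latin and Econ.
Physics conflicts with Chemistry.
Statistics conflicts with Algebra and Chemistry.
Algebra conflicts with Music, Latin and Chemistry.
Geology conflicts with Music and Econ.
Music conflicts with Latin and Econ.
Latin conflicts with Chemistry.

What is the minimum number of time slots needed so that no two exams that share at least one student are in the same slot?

3

Civics, Algebra, Music all conflict with each other, so at least 3 time slots are needed.
3 time slots suffice: time slot 1 → {Logic, Physics, Algebra, Geology}; time slot 2 → {Biology, Music, Chemistry}; time slot 3 → {Civics, Statistics, Latin, Econ}. Every pair that conflicts lands in different time slots.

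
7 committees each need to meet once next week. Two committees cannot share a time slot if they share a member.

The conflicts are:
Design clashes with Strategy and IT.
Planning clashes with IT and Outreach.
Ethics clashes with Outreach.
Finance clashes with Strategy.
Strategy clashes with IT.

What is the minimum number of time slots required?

Design, Strategy, IT all conflict with each other, so at least 3 time slots are needed.
3 time slots suffice: Design=3, Planning=2, Ethics=2, Finance=1, Strategy=2, IT=1, Outreach=1. No two conflicting committees share a time slot.

3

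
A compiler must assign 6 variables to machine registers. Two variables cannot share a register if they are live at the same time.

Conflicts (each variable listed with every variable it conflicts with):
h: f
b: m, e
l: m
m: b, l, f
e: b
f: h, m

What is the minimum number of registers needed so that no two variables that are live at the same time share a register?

2

m and f conflict, so at least 2 registers are needed.
Using 2 registers: h=1, b=2, l=2, m=1, e=1, f=2. No two conflicting variables share a register.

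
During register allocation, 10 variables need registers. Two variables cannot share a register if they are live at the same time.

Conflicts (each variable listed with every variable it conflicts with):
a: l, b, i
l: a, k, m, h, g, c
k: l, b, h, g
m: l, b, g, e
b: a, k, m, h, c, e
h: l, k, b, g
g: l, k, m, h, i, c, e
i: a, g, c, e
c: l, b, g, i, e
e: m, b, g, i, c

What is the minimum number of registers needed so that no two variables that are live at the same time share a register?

l, k, h, g are mutually in conflict, so at least 4 registers are needed.
A valid assignment using 4 registers: a=3, l=2, k=3, m=3, b=1, h=4, g=1, i=4, c=3, e=2. Each listed conflict is separated.

4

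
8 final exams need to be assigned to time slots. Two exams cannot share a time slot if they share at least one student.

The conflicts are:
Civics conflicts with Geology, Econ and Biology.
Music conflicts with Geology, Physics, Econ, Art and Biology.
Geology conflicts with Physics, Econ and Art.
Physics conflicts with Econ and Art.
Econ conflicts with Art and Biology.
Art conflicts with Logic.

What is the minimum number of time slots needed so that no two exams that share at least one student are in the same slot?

Music, Geology, Physics, Econ, Art all conflict with each other, so at least 5 time slots are needed.
Using 5 time slots: Civics=2, Music=4, Geology=3, Physics=5, Econ=1, Art=2, Logic=1, Biology=3. No two conflicting exams share a time slot.

5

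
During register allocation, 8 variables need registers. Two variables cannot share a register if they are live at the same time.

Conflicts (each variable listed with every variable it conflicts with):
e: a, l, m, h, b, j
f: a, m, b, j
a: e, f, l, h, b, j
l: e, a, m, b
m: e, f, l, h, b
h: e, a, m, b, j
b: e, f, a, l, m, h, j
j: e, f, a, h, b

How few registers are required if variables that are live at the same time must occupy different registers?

e, a, h, b, j are mutually in conflict, so at least 5 registers are needed.
5 registers suffice: register 1 → {b}; register 2 → {a, m}; register 3 → {e, f}; register 4 → {l, h}; register 5 → {j}. Each listed conflict is separated.

5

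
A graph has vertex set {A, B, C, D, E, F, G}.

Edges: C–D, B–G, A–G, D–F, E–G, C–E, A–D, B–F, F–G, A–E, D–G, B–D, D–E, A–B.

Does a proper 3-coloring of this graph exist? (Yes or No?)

No

B, D, F, G are pairwise adjacent (a clique of size 4), so at least 4 colors are needed.
So 3 colors are not enough.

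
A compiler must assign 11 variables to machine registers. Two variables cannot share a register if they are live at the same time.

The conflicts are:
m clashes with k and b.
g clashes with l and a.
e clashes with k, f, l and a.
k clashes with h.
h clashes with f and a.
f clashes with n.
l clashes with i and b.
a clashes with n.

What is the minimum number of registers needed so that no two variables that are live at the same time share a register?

The cycle k-m-b-l-e-k has odd length 5, so it cannot be 2-colored; at least 3 registers are needed.
3 registers suffice: register 1 → {g, e, h, n, i, b}; register 2 → {k, f, l, a}; register 3 → {m}. Every pair that conflicts lands in different registers.

3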